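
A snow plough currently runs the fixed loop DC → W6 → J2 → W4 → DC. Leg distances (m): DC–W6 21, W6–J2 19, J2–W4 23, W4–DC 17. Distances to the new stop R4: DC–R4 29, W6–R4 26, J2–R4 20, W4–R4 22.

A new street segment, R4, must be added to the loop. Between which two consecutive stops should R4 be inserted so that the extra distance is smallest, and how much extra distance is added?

Insertion cost between consecutive stops i–j is d(i,R4) + d(R4,j) − d(i,j):
  between DC and W6: 29 + 26 − 21 = 34
  between W6 and J2: 26 + 20 − 19 = 27
  between J2 and W4: 20 + 22 − 23 = 19
  between W4 and DC: 22 + 29 − 17 = 34
Cheapest insertion is between J2 and W4, adding 19.
New total = 80 + 19 = 99.

Minimum extra distance: 19 m, inserting R4 between J2 and W4.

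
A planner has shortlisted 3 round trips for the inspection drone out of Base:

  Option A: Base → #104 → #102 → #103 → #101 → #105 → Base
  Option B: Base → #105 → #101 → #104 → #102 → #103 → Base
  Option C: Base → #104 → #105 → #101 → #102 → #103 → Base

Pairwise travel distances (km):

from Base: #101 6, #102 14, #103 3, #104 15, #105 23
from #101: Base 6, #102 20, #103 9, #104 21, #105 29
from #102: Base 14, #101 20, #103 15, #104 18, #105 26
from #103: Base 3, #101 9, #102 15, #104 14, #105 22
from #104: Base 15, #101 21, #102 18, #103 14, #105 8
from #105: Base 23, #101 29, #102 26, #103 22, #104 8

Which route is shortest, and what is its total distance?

Option A: 15 + 18 + 15 + 9 + 29 + 23 = 109
Option B: 23 + 29 + 21 + 18 + 15 + 3 = 109
Option C: 15 + 8 + 29 + 20 + 15 + 3 = 90

90 km — Option C is the shortest.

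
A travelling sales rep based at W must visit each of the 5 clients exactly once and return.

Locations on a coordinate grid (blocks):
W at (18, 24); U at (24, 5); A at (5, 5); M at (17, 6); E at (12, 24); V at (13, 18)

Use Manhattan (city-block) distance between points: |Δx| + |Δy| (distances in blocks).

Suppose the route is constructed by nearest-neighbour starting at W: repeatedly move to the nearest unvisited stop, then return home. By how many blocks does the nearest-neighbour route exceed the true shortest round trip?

From W: E=6, V=11, M=19, U=25, A=32 → choose E (6).
From E: V=7, M=23, A=26, U=31 → choose V (7).
From V: M=16, A=21, U=24 → choose M (16).
From M: U=8, A=13 → choose U (8).
From U: A=19 → choose A (19).
NN route W → E → V → M → U → A → W costs 88.
Optimal: W → U → M → A → V → E → W costs 80 (by enumerating all 60 distinct tours).
Excess = 88 − 80 = 8.

The nearest-neighbour route is 8 blocks longer than optimal.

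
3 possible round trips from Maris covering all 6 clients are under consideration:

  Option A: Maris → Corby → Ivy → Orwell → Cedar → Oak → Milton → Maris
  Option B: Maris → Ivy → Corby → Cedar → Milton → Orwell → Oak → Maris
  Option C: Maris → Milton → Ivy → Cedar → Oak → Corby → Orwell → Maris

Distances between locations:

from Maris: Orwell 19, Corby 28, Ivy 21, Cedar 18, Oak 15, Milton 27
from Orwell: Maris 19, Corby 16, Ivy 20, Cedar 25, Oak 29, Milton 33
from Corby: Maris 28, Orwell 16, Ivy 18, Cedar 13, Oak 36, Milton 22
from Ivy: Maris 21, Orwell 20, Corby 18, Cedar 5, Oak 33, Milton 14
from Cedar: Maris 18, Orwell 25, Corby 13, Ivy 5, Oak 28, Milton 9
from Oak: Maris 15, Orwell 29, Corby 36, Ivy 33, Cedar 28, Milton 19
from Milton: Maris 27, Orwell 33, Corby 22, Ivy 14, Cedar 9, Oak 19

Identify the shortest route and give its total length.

138 — Option B is the shortest.

Option A: 28 + 18 + 20 + 25 + 28 + 19 + 27 = 165
Option B: 21 + 18 + 13 + 9 + 33 + 29 + 15 = 138
Option C: 27 + 14 + 5 + 28 + 36 + 16 + 19 = 145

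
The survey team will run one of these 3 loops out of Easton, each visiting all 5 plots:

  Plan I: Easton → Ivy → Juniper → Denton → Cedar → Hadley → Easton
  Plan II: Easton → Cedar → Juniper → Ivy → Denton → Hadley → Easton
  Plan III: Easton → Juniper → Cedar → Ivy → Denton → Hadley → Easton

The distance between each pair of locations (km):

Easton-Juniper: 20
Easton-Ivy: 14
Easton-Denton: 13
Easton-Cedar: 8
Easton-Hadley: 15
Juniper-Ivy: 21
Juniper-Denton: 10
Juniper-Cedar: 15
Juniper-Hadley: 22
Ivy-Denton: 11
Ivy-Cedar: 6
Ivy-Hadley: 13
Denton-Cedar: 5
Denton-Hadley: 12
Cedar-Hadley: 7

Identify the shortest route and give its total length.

Plan I: 14 + 21 + 10 + 5 + 7 + 15 = 72
Plan II: 8 + 15 + 21 + 11 + 12 + 15 = 82
Plan III: 20 + 15 + 6 + 11 + 12 + 15 = 79

72 km — Plan I is the shortest.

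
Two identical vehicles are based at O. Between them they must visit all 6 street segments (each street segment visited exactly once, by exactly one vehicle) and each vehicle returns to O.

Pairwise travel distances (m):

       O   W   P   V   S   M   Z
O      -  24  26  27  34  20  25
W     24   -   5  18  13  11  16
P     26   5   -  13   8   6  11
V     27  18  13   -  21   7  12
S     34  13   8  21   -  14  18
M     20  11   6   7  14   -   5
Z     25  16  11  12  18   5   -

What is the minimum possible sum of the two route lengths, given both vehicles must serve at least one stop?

134 m — the smallest possible combined total.

Check every non-empty split of the stops between the two vehicles; for each half take its own optimal tour:
  {W} + {P, V, S, M, Z}: 48 + 91 = 139
  {P} + {W, V, S, M, Z}: 52 + 94 = 146
  {W, P} + {V, S, M, Z}: 55 + 91 = 146
  {V} + {W, P, S, M, Z}: 54 + 80 = 134
  {W, V} + {P, S, M, Z}: 69 + 77 = 146
  {P, V} + {W, S, M, Z}: 66 + 80 = 146
  … (31 splits in total)
Best: vehicle 1 O → V → O = 54; vehicle 2 O → W → P → S → Z → M → O = 80; combined 134.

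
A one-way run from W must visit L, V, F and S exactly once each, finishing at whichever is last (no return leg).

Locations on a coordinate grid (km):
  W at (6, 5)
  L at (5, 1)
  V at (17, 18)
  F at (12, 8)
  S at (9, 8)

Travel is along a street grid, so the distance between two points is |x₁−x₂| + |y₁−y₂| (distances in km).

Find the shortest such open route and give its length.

Shortest open route: 34 km.

There are 4! = 24 possible orderings.
W → L → V → F → S: 5+29+15+3 = 52
W → L → V → S → F: 5+29+18+3 = 55
W → L → F → V → S: 5+14+15+18 = 52
W → L → F → S → V: 5+14+3+18 = 40
W → L → S → V → F: 5+11+18+15 = 49
W → L → S → F → V: 5+11+3+15 = 34
W → V → L → F → S: 24+29+14+3 = 70
W → V → L → S → F: 24+29+11+3 = 67
W → V → F → L → S: 24+15+14+11 = 64
W → V → F → S → L: 24+15+3+11 = 53
W → V → S → L → F: 24+18+11+14 = 67
W → V → S → F → L: 24+18+3+14 = 59
W → F → L → V → S: 9+14+29+18 = 70
W → F → L → S → V: 9+14+11+18 = 52
… (10 more)
The minimum is 34.
One shortest path: W → L → S → F → V.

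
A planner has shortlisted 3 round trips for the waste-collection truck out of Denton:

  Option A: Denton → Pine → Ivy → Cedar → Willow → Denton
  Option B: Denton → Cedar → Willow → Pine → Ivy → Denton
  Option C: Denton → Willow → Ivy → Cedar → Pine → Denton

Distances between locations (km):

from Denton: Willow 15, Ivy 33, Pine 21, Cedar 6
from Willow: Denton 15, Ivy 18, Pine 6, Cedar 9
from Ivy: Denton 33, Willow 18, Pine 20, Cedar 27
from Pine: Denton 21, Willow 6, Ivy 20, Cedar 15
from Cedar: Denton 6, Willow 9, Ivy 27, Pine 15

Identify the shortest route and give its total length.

Option A: 21 + 20 + 27 + 9 + 15 = 92
Option B: 6 + 9 + 6 + 20 + 33 = 74
Option C: 15 + 18 + 27 + 15 + 21 = 96

Shortest is Option B, total 74 km.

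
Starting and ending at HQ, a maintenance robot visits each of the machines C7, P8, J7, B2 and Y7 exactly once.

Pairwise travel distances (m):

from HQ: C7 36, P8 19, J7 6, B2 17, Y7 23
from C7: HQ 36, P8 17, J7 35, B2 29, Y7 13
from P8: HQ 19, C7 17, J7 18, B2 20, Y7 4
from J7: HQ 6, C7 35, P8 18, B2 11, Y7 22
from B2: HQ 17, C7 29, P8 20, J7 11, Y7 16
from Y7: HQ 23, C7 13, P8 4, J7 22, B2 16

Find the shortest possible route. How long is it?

HQ→C7→P8→J7→B2→Y7→HQ: 36+17+18+11+16+23 = 121
HQ→C7→P8→J7→Y7→B2→HQ: 36+17+18+22+16+17 = 126
HQ→C7→P8→B2→J7→Y7→HQ: 36+17+20+11+22+23 = 129
HQ→C7→P8→B2→Y7→J7→HQ: 36+17+20+16+22+6 = 117
HQ→C7→P8→Y7→J7→B2→HQ: 36+17+4+22+11+17 = 107
HQ→C7→P8→Y7→B2→J7→HQ: 36+17+4+16+11+6 = 90
HQ→C7→J7→P8→B2→Y7→HQ: 36+35+18+20+16+23 = 148
HQ→C7→J7→P8→Y7→B2→HQ: 36+35+18+4+16+17 = 126
HQ→C7→J7→B2→P8→Y7→HQ: 36+35+11+20+4+23 = 129
HQ→C7→J7→B2→Y7→P8→HQ: 36+35+11+16+4+19 = 121
HQ→C7→J7→Y7→P8→B2→HQ: 36+35+22+4+20+17 = 134
HQ→C7→J7→Y7→B2→P8→HQ: 36+35+22+16+20+19 = 148
HQ→C7→B2→P8→J7→Y7→HQ: 36+29+20+18+22+23 = 148
HQ→C7→B2→P8→Y7→J7→HQ: 36+29+20+4+22+6 = 117
… (46 more)
HQ→P8→C7→Y7→B2→J7→HQ: 19+17+13+16+11+6 = 82  ← best
The minimum is 82.
One optimal route: HQ → P8 → C7 → Y7 → B2 → J7 → HQ (or its reverse).

Minimum total distance: 82 m.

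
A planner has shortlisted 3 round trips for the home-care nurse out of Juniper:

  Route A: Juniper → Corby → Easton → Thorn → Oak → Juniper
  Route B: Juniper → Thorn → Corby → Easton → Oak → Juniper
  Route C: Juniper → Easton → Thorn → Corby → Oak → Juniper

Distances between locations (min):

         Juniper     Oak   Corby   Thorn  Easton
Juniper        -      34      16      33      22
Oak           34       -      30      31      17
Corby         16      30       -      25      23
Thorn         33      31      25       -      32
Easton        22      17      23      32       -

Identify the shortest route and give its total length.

Route A: 16 + 23 + 32 + 31 + 34 = 136
Route B: 33 + 25 + 23 + 17 + 34 = 132
Route C: 22 + 32 + 25 + 30 + 34 = 143

132 min — Route B is the shortest.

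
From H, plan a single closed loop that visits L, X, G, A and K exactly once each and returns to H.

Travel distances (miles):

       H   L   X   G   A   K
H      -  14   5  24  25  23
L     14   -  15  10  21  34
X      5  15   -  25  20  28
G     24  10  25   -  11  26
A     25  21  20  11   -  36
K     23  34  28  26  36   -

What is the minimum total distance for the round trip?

Minimum total distance: 100 miles.

There are 60 distinct closed tours to check (reversals are equivalent).
H → L → X → G → A → K → H: 14+15+25+11+36+23 = 124
H → L → X → G → K → A → H: 14+15+25+26+36+25 = 141
H → L → X → A → G → K → H: 14+15+20+11+26+23 = 109
H → L → X → A → K → G → H: 14+15+20+36+26+24 = 135
H → L → X → K → G → A → H: 14+15+28+26+11+25 = 119
H → L → X → K → A → G → H: 14+15+28+36+11+24 = 128
H → L → G → X → A → K → H: 14+10+25+20+36+23 = 128
H → L → G → X → K → A → H: 14+10+25+28+36+25 = 138
H → L → G → A → X → K → H: 14+10+11+20+28+23 = 106
H → L → G → A → K → X → H: 14+10+11+36+28+5 = 104
H → L → G → K → X → A → H: 14+10+26+28+20+25 = 123
H → L → G → K → A → X → H: 14+10+26+36+20+5 = 111
H → L → A → X → G → K → H: 14+21+20+25+26+23 = 129
H → L → A → X → K → G → H: 14+21+20+28+26+24 = 133
… (46 more)
H → X → L → G → A → K → H: 5+15+10+11+36+23 = 100  ← best
The minimum is 100.
One optimal route: H → X → L → G → A → K → H (or its reverse).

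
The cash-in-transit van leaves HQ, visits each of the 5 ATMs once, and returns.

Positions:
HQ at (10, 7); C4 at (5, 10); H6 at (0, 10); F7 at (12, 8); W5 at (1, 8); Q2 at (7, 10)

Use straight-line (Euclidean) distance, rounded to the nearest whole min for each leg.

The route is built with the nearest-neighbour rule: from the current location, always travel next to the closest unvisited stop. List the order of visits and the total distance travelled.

From HQ: distances to unvisited — F7=2, Q2=4, C4=6, W5=9, H6=10. Nearest is F7 (2).
From F7: distances to unvisited — Q2=5, C4=7, W5=11, H6=12. Nearest is Q2 (5).
From Q2: distances to unvisited — C4=2, W5=6, H6=7. Nearest is C4 (2).
From C4: distances to unvisited — W5=4, H6=5. Nearest is W5 (4).
From W5: distances to unvisited — H6=2. Nearest is H6 (2).
Return H6→HQ: 10.
Total = 2 + 5 + 2 + 4 + 2 + 10 = 25.

Total distance 25 min via the nearest-neighbour route HQ → F7 → Q2 → C4 → W5 → H6 → HQ.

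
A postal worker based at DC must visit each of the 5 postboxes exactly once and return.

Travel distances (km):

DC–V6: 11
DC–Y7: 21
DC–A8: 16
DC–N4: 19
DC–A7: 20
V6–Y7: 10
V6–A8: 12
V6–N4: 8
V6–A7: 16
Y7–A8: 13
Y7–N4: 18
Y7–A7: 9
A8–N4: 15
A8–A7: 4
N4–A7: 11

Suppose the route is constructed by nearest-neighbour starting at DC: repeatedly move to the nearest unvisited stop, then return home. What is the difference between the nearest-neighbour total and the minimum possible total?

2 km longer than the optimal tour.

DC: V6=11, A8=16, N4=19, A7=20, Y7=21 ⇒ V6
V6: N4=8, Y7=10, A8=12, A7=16 ⇒ N4
N4: A7=11, A8=15, Y7=18 ⇒ A7
A7: A8=4, Y7=9 ⇒ A8
A8: Y7=13 ⇒ Y7
NN route DC → V6 → N4 → A7 → A8 → Y7 → DC costs 68.
Optimal: DC → V6 → N4 → Y7 → A7 → A8 → DC costs 66 (by enumerating all 60 distinct tours).
Excess = 68 − 66 = 2.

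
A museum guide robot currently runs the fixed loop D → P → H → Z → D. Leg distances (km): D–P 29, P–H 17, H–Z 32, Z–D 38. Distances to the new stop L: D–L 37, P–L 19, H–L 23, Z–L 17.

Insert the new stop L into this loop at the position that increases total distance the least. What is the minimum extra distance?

Insertion cost between consecutive stops i–j is d(i,L) + d(L,j) − d(i,j):
  between D and P: 37 + 19 − 29 = 27
  between P and H: 19 + 23 − 17 = 25
  between H and Z: 23 + 17 − 32 = 8
  between Z and D: 17 + 37 − 38 = 16
Cheapest insertion is between H and Z, adding 8.
New total = 116 + 8 = 124.

Adding 8 km by placing L on the H–Z leg.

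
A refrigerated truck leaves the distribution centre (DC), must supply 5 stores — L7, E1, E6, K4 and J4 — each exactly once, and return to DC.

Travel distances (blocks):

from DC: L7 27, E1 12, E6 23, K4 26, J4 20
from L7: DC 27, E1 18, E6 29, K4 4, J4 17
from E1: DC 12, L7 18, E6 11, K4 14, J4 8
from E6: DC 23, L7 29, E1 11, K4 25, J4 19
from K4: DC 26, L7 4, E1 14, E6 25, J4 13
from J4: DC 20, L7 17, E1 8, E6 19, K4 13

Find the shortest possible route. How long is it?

Shortest round trip = 86 blocks.

With 5 stops there are 5!/2 = 60 distinct round trips (a route and its reverse cost the same).
DC→L7→E1→E6→K4→J4→DC: 27+18+11+25+13+20 = 114
DC→L7→E1→E6→J4→K4→DC: 27+18+11+19+13+26 = 114
DC→L7→E1→K4→E6→J4→DC: 27+18+14+25+19+20 = 123
DC→L7→E1→K4→J4→E6→DC: 27+18+14+13+19+23 = 114
DC→L7→E1→J4→E6→K4→DC: 27+18+8+19+25+26 = 123
DC→L7→E1→J4→K4→E6→DC: 27+18+8+13+25+23 = 114
DC→L7→E6→E1→K4→J4→DC: 27+29+11+14+13+20 = 114
DC→L7→E6→E1→J4→K4→DC: 27+29+11+8+13+26 = 114
DC→L7→E6→K4→E1→J4→DC: 27+29+25+14+8+20 = 123
DC→L7→E6→K4→J4→E1→DC: 27+29+25+13+8+12 = 114
DC→L7→E6→J4→E1→K4→DC: 27+29+19+8+14+26 = 123
DC→L7→E6→J4→K4→E1→DC: 27+29+19+13+14+12 = 114
DC→L7→K4→E1→E6→J4→DC: 27+4+14+11+19+20 = 95
DC→L7→K4→E1→J4→E6→DC: 27+4+14+8+19+23 = 95
… (46 more)
DC→L7→K4→J4→E1→E6→DC: 27+4+13+8+11+23 = 86  ← best
The minimum is 86.
One optimal route: DC → L7 → K4 → J4 → E1 → E6 → DC (or its reverse).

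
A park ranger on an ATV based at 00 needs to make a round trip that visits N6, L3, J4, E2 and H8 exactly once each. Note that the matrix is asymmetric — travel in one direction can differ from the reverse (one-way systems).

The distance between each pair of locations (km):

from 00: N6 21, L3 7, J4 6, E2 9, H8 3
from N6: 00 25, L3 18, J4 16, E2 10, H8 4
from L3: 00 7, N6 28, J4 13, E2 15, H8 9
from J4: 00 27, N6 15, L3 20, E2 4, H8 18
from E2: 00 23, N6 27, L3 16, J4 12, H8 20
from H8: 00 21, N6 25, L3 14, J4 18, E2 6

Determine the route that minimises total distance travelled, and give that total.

00 - N6 - L3 - J4 - E2 - H8 - 00: 21+18+13+4+20+21 = 97
00 - N6 - L3 - J4 - H8 - E2 - 00: 21+18+13+18+6+23 = 99
00 - N6 - L3 - E2 - J4 - H8 - 00: 21+18+15+12+18+21 = 105
00 - N6 - L3 - E2 - H8 - J4 - 00: 21+18+15+20+18+27 = 119
00 - N6 - L3 - H8 - J4 - E2 - 00: 21+18+9+18+4+23 = 93
00 - N6 - L3 - H8 - E2 - J4 - 00: 21+18+9+6+12+27 = 93
00 - N6 - J4 - L3 - E2 - H8 - 00: 21+16+20+15+20+21 = 113
00 - N6 - J4 - L3 - H8 - E2 - 00: 21+16+20+9+6+23 = 95
00 - N6 - J4 - E2 - L3 - H8 - 00: 21+16+4+16+9+21 = 87
00 - N6 - J4 - E2 - H8 - L3 - 00: 21+16+4+20+14+7 = 82
00 - N6 - J4 - H8 - L3 - E2 - 00: 21+16+18+14+15+23 = 107
00 - N6 - J4 - H8 - E2 - L3 - 00: 21+16+18+6+16+7 = 84
00 - N6 - E2 - L3 - J4 - H8 - 00: 21+10+16+13+18+21 = 99
00 - N6 - E2 - L3 - H8 - J4 - 00: 21+10+16+9+18+27 = 101
… (106 more)
00 - J4 - N6 - H8 - E2 - L3 - 00: 6+15+4+6+16+7 = 54  ← best
The minimum is 54.
One optimal route: 00 → J4 → N6 → H8 → E2 → L3 → 00.

54 km — the shortest possible round trip.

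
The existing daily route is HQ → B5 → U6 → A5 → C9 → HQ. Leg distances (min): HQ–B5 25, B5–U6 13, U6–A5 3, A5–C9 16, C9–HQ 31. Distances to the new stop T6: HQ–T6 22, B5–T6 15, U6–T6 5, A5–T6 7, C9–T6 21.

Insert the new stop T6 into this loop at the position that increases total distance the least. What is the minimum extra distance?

Minimum extra distance: 7 min, inserting T6 between B5 and U6.

Insertion cost between consecutive stops i–j is d(i,T6) + d(T6,j) − d(i,j):
  between HQ and B5: 22 + 15 − 25 = 12
  between B5 and U6: 15 + 5 − 13 = 7
  between U6 and A5: 5 + 7 − 3 = 9
  between A5 and C9: 7 + 21 − 16 = 12
  between C9 and HQ: 21 + 22 − 31 = 12
Cheapest insertion is between B5 and U6, adding 7.
New total = 88 + 7 = 95.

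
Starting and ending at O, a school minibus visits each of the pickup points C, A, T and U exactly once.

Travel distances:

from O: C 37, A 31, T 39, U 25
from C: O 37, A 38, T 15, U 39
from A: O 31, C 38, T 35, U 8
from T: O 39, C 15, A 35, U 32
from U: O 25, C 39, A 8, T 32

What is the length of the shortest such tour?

With 4 stops there are 4!/2 = 12 distinct round trips (a route and its reverse cost the same).
O→C→A→T→U→O: 37+38+35+32+25 = 167
O→C→A→U→T→O: 37+38+8+32+39 = 154
O→C→T→A→U→O: 37+15+35+8+25 = 120
O→C→T→U→A→O: 37+15+32+8+31 = 123
O→C→U→A→T→O: 37+39+8+35+39 = 158
O→C→U→T→A→O: 37+39+32+35+31 = 174
O→A→C→T→U→O: 31+38+15+32+25 = 141
O→A→C→U→T→O: 31+38+39+32+39 = 179
O→A→T→C→U→O: 31+35+15+39+25 = 145
O→A→U→C→T→O: 31+8+39+15+39 = 132
O→T→C→A→U→O: 39+15+38+8+25 = 125
O→T→A→C→U→O: 39+35+38+39+25 = 176
The minimum is 120.
One optimal route: O → C → T → A → U → O (or its reverse).

Minimum total distance: 120.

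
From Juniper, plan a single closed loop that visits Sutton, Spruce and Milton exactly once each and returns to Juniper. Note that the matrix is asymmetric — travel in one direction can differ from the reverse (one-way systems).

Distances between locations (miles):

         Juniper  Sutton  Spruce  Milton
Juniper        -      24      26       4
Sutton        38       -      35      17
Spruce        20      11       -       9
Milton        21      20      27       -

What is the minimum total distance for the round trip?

Juniper-Sutton-Spruce-Milton-Juniper: 24+35+9+21 = 89
Juniper-Sutton-Milton-Spruce-Juniper: 24+17+27+20 = 88
Juniper-Spruce-Sutton-Milton-Juniper: 26+11+17+21 = 75
Juniper-Spruce-Milton-Sutton-Juniper: 26+9+20+38 = 93
Juniper-Milton-Sutton-Spruce-Juniper: 4+20+35+20 = 79
Juniper-Milton-Spruce-Sutton-Juniper: 4+27+11+38 = 80
The minimum is 75.
One optimal route: Juniper → Spruce → Sutton → Milton → Juniper.

Minimum total distance: 75 miles.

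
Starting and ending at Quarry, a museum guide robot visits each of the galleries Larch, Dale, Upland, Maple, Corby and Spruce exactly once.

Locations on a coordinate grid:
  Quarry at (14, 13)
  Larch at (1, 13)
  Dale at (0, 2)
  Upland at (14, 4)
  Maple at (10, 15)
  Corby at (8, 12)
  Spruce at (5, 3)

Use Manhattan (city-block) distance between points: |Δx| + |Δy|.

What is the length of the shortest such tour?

56 — the shortest possible round trip.

There are 360 distinct closed tours to check (reversals are equivalent).
Quarry→Larch→Dale→Upland→Maple→Corby→Spruce→Quarry: 13+12+16+15+5+12+19 = 92
Quarry→Larch→Dale→Upland→Maple→Spruce→Corby→Quarry: 13+12+16+15+17+12+7 = 92
Quarry→Larch→Dale→Upland→Corby→Maple→Spruce→Quarry: 13+12+16+14+5+17+19 = 96
Quarry→Larch→Dale→Upland→Corby→Spruce→Maple→Quarry: 13+12+16+14+12+17+6 = 90
Quarry→Larch→Dale→Upland→Spruce→Maple→Corby→Quarry: 13+12+16+10+17+5+7 = 80
Quarry→Larch→Dale→Upland→Spruce→Corby→Maple→Quarry: 13+12+16+10+12+5+6 = 74
Quarry→Larch→Dale→Maple→Upland→Corby→Spruce→Quarry: 13+12+23+15+14+12+19 = 108
Quarry→Larch→Dale→Maple→Upland→Spruce→Corby→Quarry: 13+12+23+15+10+12+7 = 92
… (352 more)
Quarry→Upland→Spruce→Dale→Larch→Corby→Maple→Quarry: 9+10+6+12+8+5+6 = 56  ← best
The minimum is 56.
One optimal route: Quarry → Upland → Spruce → Dale → Larch → Corby → Maple → Quarry (or its reverse).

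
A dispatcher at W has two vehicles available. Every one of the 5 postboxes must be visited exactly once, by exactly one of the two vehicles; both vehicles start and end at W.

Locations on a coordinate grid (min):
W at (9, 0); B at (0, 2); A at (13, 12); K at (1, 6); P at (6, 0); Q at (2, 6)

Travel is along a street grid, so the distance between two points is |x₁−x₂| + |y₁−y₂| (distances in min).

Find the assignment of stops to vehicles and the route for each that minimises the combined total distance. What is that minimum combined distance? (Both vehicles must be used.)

Check every non-empty split of the stops between the two vehicles; for each half take its own optimal tour:
  {B} + {A, K, P, Q}: 22 + 48 = 70
  {A} + {B, K, P, Q}: 32 + 30 = 62
  {B, A} + {K, P, Q}: 50 + 28 = 78
  {K} + {B, A, P, Q}: 28 + 50 = 78
  {B, K} + {A, P, Q}: 30 + 46 = 76
  {A, K} + {B, P, Q}: 48 + 30 = 78
  … (15 splits in total)
  {P} + {B, A, K, Q}: 6 + 50 = 56  ← best
Best: vehicle 1 W → P → W = 6; vehicle 2 W → B → K → Q → A → W = 50; combined 56.

Minimum combined distance: 56 min.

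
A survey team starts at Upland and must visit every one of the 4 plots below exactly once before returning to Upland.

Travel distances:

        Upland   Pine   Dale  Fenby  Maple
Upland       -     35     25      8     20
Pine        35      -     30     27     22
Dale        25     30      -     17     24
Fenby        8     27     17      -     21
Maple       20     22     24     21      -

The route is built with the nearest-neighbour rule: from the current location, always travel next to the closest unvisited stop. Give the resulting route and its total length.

From Upland: distances to unvisited — Fenby=8, Maple=20, Dale=25, Pine=35. Nearest is Fenby (8).
From Fenby: distances to unvisited — Dale=17, Maple=21, Pine=27. Nearest is Dale (17).
From Dale: distances to unvisited — Maple=24, Pine=30. Nearest is Maple (24).
From Maple: distances to unvisited — Pine=22. Nearest is Pine (22).
Return Pine→Upland: 35.
Total = 8 + 17 + 24 + 22 + 35 = 106.

Total distance 106 via the nearest-neighbour route Upland → Fenby → Dale → Maple → Pine → Upland.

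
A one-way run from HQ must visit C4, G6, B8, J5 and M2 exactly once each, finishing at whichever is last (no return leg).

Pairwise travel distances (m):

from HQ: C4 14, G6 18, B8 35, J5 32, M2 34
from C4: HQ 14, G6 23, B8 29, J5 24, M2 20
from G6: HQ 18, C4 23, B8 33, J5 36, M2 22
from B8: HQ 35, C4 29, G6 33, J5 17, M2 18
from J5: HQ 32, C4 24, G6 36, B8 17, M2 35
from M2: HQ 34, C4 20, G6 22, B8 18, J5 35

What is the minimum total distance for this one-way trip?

There are 5! = 120 possible orderings.
HQ → C4 → G6 → B8 → J5 → M2: 14+23+33+17+35 = 122
HQ → C4 → G6 → B8 → M2 → J5: 14+23+33+18+35 = 123
HQ → C4 → G6 → J5 → B8 → M2: 14+23+36+17+18 = 108
HQ → C4 → G6 → J5 → M2 → B8: 14+23+36+35+18 = 126
HQ → C4 → G6 → M2 → B8 → J5: 14+23+22+18+17 = 94
HQ → C4 → G6 → M2 → J5 → B8: 14+23+22+35+17 = 111
HQ → C4 → B8 → G6 → J5 → M2: 14+29+33+36+35 = 147
HQ → C4 → B8 → G6 → M2 → J5: 14+29+33+22+35 = 133
HQ → C4 → B8 → J5 → G6 → M2: 14+29+17+36+22 = 118
HQ → C4 → B8 → J5 → M2 → G6: 14+29+17+35+22 = 117
HQ → C4 → B8 → M2 → G6 → J5: 14+29+18+22+36 = 119
HQ → C4 → B8 → M2 → J5 → G6: 14+29+18+35+36 = 132
HQ → C4 → J5 → G6 → B8 → M2: 14+24+36+33+18 = 125
HQ → C4 → J5 → G6 → M2 → B8: 14+24+36+22+18 = 114
… (106 more)
The minimum is 94.
One shortest path: HQ → C4 → G6 → M2 → B8 → J5.

Shortest open route: 94 m.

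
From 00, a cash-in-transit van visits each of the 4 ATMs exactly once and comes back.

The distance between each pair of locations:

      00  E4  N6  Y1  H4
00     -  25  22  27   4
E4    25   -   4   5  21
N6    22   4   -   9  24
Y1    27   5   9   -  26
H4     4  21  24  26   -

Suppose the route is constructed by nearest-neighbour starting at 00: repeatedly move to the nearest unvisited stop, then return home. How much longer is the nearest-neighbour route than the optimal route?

From 00: H4=4, N6=22, E4=25, Y1=27 → choose H4 (4).
From H4: E4=21, N6=24, Y1=26 → choose E4 (21).
From E4: N6=4, Y1=5 → choose N6 (4).
From N6: Y1=9 → choose Y1 (9).
NN route 00 → H4 → E4 → N6 → Y1 → 00 costs 65.
Optimal: 00 → N6 → E4 → Y1 → H4 → 00 costs 61 (by enumerating all 12 distinct tours).
Excess = 65 − 61 = 4.

The nearest-neighbour route is 4 longer than optimal.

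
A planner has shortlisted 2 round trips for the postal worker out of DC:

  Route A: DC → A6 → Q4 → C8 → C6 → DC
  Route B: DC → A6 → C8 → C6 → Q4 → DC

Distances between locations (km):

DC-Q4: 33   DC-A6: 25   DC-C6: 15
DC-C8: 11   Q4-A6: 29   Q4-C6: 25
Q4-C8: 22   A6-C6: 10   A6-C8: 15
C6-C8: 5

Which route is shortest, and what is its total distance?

96 km — Route A is the shortest.

Route A: 25 + 29 + 22 + 5 + 15 = 96
Route B: 25 + 15 + 5 + 25 + 33 = 103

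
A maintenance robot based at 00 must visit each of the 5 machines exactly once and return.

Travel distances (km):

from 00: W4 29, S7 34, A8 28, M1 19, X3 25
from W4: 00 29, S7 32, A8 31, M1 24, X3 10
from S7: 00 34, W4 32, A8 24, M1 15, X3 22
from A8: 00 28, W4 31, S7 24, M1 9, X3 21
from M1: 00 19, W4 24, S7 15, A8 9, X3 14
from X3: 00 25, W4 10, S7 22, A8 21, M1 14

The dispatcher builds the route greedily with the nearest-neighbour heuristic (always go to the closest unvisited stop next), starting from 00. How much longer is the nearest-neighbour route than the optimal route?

00: M1=19, X3=25, A8=28, W4=29, S7=34 ⇒ M1
M1: A8=9, X3=14, S7=15, W4=24 ⇒ A8
A8: X3=21, S7=24, W4=31 ⇒ X3
X3: W4=10, S7=22 ⇒ W4
W4: S7=32 ⇒ S7
NN route 00 → M1 → A8 → X3 → W4 → S7 → 00 costs 125.
Optimal: 00 → W4 → X3 → S7 → A8 → M1 → 00 costs 113 (by enumerating all 60 distinct tours).
Excess = 125 − 113 = 12.

The nearest-neighbour route is 12 km longer than optimal.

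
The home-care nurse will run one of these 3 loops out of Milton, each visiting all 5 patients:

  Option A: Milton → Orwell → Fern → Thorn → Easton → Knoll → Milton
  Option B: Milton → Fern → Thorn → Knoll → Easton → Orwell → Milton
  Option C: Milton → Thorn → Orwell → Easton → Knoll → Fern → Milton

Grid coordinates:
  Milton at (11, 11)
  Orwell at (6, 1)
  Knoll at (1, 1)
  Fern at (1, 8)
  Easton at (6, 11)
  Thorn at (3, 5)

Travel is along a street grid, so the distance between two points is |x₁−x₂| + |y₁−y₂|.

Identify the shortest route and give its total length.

Option A: 15 + 12 + 5 + 9 + 15 + 20 = 76
Option B: 13 + 5 + 6 + 15 + 10 + 15 = 64
Option C: 14 + 7 + 10 + 15 + 7 + 13 = 66

64 — Option B is the shortest.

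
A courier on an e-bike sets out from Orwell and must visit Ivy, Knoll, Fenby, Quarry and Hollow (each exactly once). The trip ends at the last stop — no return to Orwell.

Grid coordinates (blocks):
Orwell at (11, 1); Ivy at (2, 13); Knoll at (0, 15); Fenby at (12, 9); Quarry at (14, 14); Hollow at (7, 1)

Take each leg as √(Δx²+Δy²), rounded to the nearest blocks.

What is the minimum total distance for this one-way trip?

Minimum one-way distance = 33 blocks.

There are 5! = 120 possible orderings.
Orwell→Ivy→Knoll→Fenby→Quarry→Hollow: 15+3+13+5+15 = 51
Orwell→Ivy→Knoll→Fenby→Hollow→Quarry: 15+3+13+9+15 = 55
Orwell→Ivy→Knoll→Quarry→Fenby→Hollow: 15+3+14+5+9 = 46
Orwell→Ivy→Knoll→Quarry→Hollow→Fenby: 15+3+14+15+9 = 56
Orwell→Ivy→Knoll→Hollow→Fenby→Quarry: 15+3+16+9+5 = 48
Orwell→Ivy→Knoll→Hollow→Quarry→Fenby: 15+3+16+15+5 = 54
Orwell→Ivy→Fenby→Knoll→Quarry→Hollow: 15+11+13+14+15 = 68
Orwell→Ivy→Fenby→Knoll→Hollow→Quarry: 15+11+13+16+15 = 70
Orwell→Ivy→Fenby→Quarry→Knoll→Hollow: 15+11+5+14+16 = 61
Orwell→Ivy→Fenby→Quarry→Hollow→Knoll: 15+11+5+15+16 = 62
Orwell→Ivy→Fenby→Hollow→Knoll→Quarry: 15+11+9+16+14 = 65
Orwell→Ivy→Fenby→Hollow→Quarry→Knoll: 15+11+9+15+14 = 64
Orwell→Ivy→Quarry→Knoll→Fenby→Hollow: 15+12+14+13+9 = 63
Orwell→Ivy→Quarry→Knoll→Hollow→Fenby: 15+12+14+16+9 = 66
… (106 more)
Orwell→Hollow→Fenby→Quarry→Ivy→Knoll: 4+9+5+12+3 = 33  ← best
The minimum is 33.
One shortest path: Orwell → Hollow → Fenby → Quarry → Ivy → Knoll.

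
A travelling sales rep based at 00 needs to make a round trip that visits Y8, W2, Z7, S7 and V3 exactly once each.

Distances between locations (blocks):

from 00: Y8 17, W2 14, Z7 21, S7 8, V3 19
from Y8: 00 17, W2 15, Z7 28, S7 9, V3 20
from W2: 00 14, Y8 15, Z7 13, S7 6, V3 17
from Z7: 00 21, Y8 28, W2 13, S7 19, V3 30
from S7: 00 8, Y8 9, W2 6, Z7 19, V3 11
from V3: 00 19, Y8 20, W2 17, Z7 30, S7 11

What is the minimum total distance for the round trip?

With 5 stops there are 5!/2 = 60 distinct round trips (a route and its reverse cost the same).
00→Y8→W2→Z7→S7→V3→00: 17+15+13+19+11+19 = 94
00→Y8→W2→Z7→V3→S7→00: 17+15+13+30+11+8 = 94
00→Y8→W2→S7→Z7→V3→00: 17+15+6+19+30+19 = 106
00→Y8→W2→S7→V3→Z7→00: 17+15+6+11+30+21 = 100
00→Y8→W2→V3→Z7→S7→00: 17+15+17+30+19+8 = 106
00→Y8→W2→V3→S7→Z7→00: 17+15+17+11+19+21 = 100
00→Y8→Z7→W2→S7→V3→00: 17+28+13+6+11+19 = 94
00→Y8→Z7→W2→V3→S7→00: 17+28+13+17+11+8 = 94
00→Y8→Z7→S7→W2→V3→00: 17+28+19+6+17+19 = 106
00→Y8→Z7→S7→V3→W2→00: 17+28+19+11+17+14 = 106
00→Y8→Z7→V3→W2→S7→00: 17+28+30+17+6+8 = 106
00→Y8→Z7→V3→S7→W2→00: 17+28+30+11+6+14 = 106
00→Y8→S7→W2→Z7→V3→00: 17+9+6+13+30+19 = 94
00→Y8→S7→W2→V3→Z7→00: 17+9+6+17+30+21 = 100
… (46 more)
00→Y8→S7→V3→W2→Z7→00: 17+9+11+17+13+21 = 88  ← best
The minimum is 88.
One optimal route: 00 → Y8 → S7 → V3 → W2 → Z7 → 00 (or its reverse).

88 blocks — the shortest possible round trip.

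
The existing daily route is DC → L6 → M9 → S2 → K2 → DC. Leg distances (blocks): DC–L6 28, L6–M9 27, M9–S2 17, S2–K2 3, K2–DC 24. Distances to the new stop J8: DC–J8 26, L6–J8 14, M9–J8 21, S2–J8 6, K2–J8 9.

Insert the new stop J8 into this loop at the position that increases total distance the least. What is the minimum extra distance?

Insertion cost between consecutive stops i–j is d(i,J8) + d(J8,j) − d(i,j):
  between DC and L6: 26 + 14 − 28 = 12
  between L6 and M9: 14 + 21 − 27 = 8
  between M9 and S2: 21 + 6 − 17 = 10
  between S2 and K2: 6 + 9 − 3 = 12
  between K2 and DC: 9 + 26 − 24 = 11
Cheapest insertion is between L6 and M9, adding 8.
New total = 99 + 8 = 107.

+8 blocks — insert J8 between L6 and M9.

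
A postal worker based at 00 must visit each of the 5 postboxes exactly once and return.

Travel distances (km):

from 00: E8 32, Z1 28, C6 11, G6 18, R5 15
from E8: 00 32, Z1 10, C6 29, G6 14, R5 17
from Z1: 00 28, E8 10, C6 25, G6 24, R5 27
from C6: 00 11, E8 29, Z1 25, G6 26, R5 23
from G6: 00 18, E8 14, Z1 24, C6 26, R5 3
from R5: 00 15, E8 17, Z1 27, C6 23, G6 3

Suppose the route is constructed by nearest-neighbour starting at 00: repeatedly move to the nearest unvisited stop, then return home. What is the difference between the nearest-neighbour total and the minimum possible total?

From 00: C6=11, R5=15, G6=18, Z1=28, E8=32 → choose C6 (11).
From C6: R5=23, Z1=25, G6=26, E8=29 → choose R5 (23).
From R5: G6=3, E8=17, Z1=27 → choose G6 (3).
From G6: E8=14, Z1=24 → choose E8 (14).
From E8: Z1=10 → choose Z1 (10).
NN route 00 → C6 → R5 → G6 → E8 → Z1 → 00 costs 89.
Optimal: 00 → C6 → Z1 → E8 → G6 → R5 → 00 costs 78 (by enumerating all 60 distinct tours).
Excess = 89 − 78 = 11.

The nearest-neighbour route is 11 km longer than optimal.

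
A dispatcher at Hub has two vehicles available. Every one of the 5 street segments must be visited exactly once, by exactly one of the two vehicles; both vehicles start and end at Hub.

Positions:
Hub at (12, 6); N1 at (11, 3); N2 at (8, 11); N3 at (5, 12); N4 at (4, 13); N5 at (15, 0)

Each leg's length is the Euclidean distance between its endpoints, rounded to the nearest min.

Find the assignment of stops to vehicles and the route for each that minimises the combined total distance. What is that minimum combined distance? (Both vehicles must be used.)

35 min — the smallest possible combined total.

Check every non-empty split of the stops between the two vehicles; for each half take its own optimal tour:
  {N1} + {N2, N3, N4, N5}: 6 + 34 = 40
  {N2} + {N1, N3, N4, N5}: 12 + 34 = 46
  {N1, N2} + {N3, N4, N5}: 18 + 34 = 52
  {N3} + {N1, N2, N4, N5}: 18 + 34 = 52
  {N1, N3} + {N2, N4, N5}: 23 + 34 = 57
  {N2, N3} + {N1, N4, N5}: 18 + 35 = 53
  … (15 splits in total)
  {N2, N3, N4} + {N1, N5}: 20 + 15 = 35  ← best
Best: vehicle 1 Hub → N2 → N4 → N3 → Hub = 20; vehicle 2 Hub → N1 → N5 → Hub = 15; combined 35.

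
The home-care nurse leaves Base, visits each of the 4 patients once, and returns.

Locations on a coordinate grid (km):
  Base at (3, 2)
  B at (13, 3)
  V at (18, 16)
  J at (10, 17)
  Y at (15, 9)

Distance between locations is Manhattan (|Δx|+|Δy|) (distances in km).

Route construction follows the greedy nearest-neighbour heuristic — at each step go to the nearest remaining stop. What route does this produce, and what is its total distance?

From Base: distances to unvisited — B=11, Y=19, J=22, V=29. Nearest is B (11).
From B: distances to unvisited — Y=8, J=17, V=18. Nearest is Y (8).
From Y: distances to unvisited — V=10, J=13. Nearest is V (10).
From V: distances to unvisited — J=9. Nearest is J (9).
Return J→Base: 22.
Total = 11 + 8 + 10 + 9 + 22 = 60.

60 km along Base → B → Y → V → J → Base.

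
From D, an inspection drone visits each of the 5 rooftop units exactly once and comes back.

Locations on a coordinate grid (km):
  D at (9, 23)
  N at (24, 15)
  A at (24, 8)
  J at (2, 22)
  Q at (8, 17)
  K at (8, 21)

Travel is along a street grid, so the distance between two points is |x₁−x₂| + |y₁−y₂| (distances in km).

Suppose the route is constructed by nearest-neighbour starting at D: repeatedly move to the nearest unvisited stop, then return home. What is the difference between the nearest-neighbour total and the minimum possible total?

Excess over optimum: 10 km.

D: K=3, Q=7, J=8, N=23, A=30 ⇒ K
K: Q=4, J=7, N=22, A=29 ⇒ Q
Q: J=11, N=18, A=25 ⇒ J
J: N=29, A=36 ⇒ N
N: A=7 ⇒ A
NN route D → K → Q → J → N → A → D costs 84.
Optimal: D → N → A → Q → K → J → D costs 74 (by enumerating all 60 distinct tours).
Excess = 84 − 74 = 10.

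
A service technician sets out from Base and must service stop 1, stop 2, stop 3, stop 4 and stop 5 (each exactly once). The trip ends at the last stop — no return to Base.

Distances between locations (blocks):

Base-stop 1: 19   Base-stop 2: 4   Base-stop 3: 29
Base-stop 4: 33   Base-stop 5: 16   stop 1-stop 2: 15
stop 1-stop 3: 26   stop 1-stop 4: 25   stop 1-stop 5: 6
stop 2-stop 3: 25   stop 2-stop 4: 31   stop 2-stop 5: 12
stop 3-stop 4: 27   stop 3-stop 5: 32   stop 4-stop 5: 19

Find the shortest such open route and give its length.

There are 5! = 120 possible orderings.
Base→stop 1→stop 2→stop 3→stop 4→stop 5: 19+15+25+27+19 = 105
Base→stop 1→stop 2→stop 3→stop 5→stop 4: 19+15+25+32+19 = 110
Base→stop 1→stop 2→stop 4→stop 3→stop 5: 19+15+31+27+32 = 124
Base→stop 1→stop 2→stop 4→stop 5→stop 3: 19+15+31+19+32 = 116
Base→stop 1→stop 2→stop 5→stop 3→stop 4: 19+15+12+32+27 = 105
Base→stop 1→stop 2→stop 5→stop 4→stop 3: 19+15+12+19+27 = 92
Base→stop 1→stop 3→stop 2→stop 4→stop 5: 19+26+25+31+19 = 120
Base→stop 1→stop 3→stop 2→stop 5→stop 4: 19+26+25+12+19 = 101
Base→stop 1→stop 3→stop 4→stop 2→stop 5: 19+26+27+31+12 = 115
Base→stop 1→stop 3→stop 4→stop 5→stop 2: 19+26+27+19+12 = 103
Base→stop 1→stop 3→stop 5→stop 2→stop 4: 19+26+32+12+31 = 120
Base→stop 1→stop 3→stop 5→stop 4→stop 2: 19+26+32+19+31 = 127
Base→stop 1→stop 4→stop 2→stop 3→stop 5: 19+25+31+25+32 = 132
Base→stop 1→stop 4→stop 2→stop 5→stop 3: 19+25+31+12+32 = 119
… (106 more)
Base→stop 2→stop 1→stop 5→stop 4→stop 3: 4+15+6+19+27 = 71  ← best
The minimum is 71.
One shortest path: Base → stop 2 → stop 1 → stop 5 → stop 4 → stop 3.

Minimum one-way distance = 71 blocks.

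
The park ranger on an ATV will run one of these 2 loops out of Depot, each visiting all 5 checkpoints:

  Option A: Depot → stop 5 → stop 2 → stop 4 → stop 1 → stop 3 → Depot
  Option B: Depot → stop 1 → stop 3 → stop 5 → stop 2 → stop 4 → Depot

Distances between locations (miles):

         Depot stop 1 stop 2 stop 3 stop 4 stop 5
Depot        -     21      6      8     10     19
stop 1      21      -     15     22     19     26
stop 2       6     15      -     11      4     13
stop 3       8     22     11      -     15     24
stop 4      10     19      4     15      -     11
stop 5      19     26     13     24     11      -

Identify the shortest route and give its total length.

Option A: 19 + 13 + 4 + 19 + 22 + 8 = 85
Option B: 21 + 22 + 24 + 13 + 4 + 10 = 94

85 miles — Option A is the shortest.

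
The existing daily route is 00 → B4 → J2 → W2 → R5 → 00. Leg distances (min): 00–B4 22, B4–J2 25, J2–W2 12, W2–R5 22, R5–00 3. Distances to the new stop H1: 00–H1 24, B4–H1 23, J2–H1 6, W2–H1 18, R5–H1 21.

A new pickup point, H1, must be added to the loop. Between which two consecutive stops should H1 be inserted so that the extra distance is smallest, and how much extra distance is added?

Adding 4 min by placing H1 on the B4–J2 leg.

Insertion cost between consecutive stops i–j is d(i,H1) + d(H1,j) − d(i,j):
  between 00 and B4: 24 + 23 − 22 = 25
  between B4 and J2: 23 + 6 − 25 = 4
  between J2 and W2: 6 + 18 − 12 = 12
  between W2 and R5: 18 + 21 − 22 = 17
  between R5 and 00: 21 + 24 − 3 = 42
Cheapest insertion is between B4 and J2, adding 4.
New total = 84 + 4 = 88.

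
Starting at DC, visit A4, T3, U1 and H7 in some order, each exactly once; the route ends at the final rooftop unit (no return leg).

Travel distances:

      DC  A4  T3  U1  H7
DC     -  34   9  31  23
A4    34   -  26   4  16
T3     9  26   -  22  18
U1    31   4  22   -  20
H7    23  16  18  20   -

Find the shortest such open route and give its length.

Minimum one-way distance = 47.

There are 4! = 24 possible orderings.
DC - A4 - T3 - U1 - H7: 34+26+22+20 = 102
DC - A4 - T3 - H7 - U1: 34+26+18+20 = 98
DC - A4 - U1 - T3 - H7: 34+4+22+18 = 78
DC - A4 - U1 - H7 - T3: 34+4+20+18 = 76
DC - A4 - H7 - T3 - U1: 34+16+18+22 = 90
DC - A4 - H7 - U1 - T3: 34+16+20+22 = 92
DC - T3 - A4 - U1 - H7: 9+26+4+20 = 59
DC - T3 - A4 - H7 - U1: 9+26+16+20 = 71
DC - T3 - U1 - A4 - H7: 9+22+4+16 = 51
DC - T3 - U1 - H7 - A4: 9+22+20+16 = 67
DC - T3 - H7 - A4 - U1: 9+18+16+4 = 47
DC - T3 - H7 - U1 - A4: 9+18+20+4 = 51
DC - U1 - A4 - T3 - H7: 31+4+26+18 = 79
DC - U1 - A4 - H7 - T3: 31+4+16+18 = 69
… (10 more)
The minimum is 47.
One shortest path: DC → T3 → H7 → A4 → U1.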